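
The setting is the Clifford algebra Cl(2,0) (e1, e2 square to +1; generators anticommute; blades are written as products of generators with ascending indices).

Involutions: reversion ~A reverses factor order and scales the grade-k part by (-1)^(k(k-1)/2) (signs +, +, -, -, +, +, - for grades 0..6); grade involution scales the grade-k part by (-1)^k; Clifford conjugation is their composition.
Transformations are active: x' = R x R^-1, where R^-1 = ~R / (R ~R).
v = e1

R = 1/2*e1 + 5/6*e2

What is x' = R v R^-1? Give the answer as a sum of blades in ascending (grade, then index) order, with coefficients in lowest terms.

~R = 1/2*e1 + 5/6*e2, and R ~R = 17/18, so R^-1 = ~R / (17/18).
R v = 1/2 - 5/6*e1 e2
Answer: -8/17*e1 + 15/17*e2


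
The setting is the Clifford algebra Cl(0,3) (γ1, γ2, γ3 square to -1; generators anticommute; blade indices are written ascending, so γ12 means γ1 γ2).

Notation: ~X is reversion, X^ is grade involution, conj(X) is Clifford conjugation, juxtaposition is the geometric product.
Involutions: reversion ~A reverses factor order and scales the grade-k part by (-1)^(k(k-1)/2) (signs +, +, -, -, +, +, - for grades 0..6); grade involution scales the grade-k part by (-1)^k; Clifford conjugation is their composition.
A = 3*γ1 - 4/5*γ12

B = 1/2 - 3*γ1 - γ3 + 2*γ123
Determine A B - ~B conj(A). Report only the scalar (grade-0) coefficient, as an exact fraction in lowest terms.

first term: 9 + 3/2*γ1 + 12/5*γ2 + 8/5*γ3 - 2/5*γ12 - 3*γ13 - 6*γ23 + 4/5*γ123
second term: -9 - 3/2*γ1 + 12/5*γ2 + 8/5*γ3 + 2/5*γ12 - 3*γ13 - 6*γ23 - 4/5*γ123
Answer: 18


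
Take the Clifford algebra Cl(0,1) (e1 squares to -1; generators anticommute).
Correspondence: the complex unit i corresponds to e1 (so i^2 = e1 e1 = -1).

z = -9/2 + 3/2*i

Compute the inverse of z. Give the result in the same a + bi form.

In blades: z = -9/2 + 3/2*e1.
With qbar = -9/2 - 3/2*e1 (scalar fixed, mapped units negated), z qbar = 45/2 (the sum of squared coefficients), so z^-1 = qbar / (45/2) = -1/5 - 1/15*e1; translating back:
Answer: -1/5 - 1/15*i


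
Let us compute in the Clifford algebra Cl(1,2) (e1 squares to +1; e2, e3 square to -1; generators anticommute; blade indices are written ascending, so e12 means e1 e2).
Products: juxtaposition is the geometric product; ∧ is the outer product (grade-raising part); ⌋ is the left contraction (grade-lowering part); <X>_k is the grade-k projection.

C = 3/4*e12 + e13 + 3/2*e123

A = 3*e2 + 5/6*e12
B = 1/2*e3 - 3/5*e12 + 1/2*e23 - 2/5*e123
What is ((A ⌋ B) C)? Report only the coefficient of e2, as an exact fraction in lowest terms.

step 1: -1/2 - 9/5*e1 - 11/6*e3 - 6/5*e13
step 2: -6/5 - 11/6*e1 + 9/20*e2 - 9/5*e3 + 19/8*e12 - 1/2*e13 - 18/5*e23 - 17/8*e123
Answer: 9/20


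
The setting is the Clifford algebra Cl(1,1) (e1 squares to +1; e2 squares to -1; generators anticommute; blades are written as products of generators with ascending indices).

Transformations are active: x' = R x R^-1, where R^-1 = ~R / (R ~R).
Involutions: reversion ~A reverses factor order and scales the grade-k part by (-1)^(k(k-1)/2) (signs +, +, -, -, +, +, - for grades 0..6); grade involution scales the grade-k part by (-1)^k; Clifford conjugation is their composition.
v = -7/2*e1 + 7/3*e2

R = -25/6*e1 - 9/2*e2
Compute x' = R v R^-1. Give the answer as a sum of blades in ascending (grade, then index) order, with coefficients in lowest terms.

~R = -25/6*e1 - 9/2*e2, and R ~R = -26/9, so R^-1 = ~R / (-26/9).
R v = 301/12 - 917/36*e1 e2
Answer: 7889/104*e1 + 23653/312*e2


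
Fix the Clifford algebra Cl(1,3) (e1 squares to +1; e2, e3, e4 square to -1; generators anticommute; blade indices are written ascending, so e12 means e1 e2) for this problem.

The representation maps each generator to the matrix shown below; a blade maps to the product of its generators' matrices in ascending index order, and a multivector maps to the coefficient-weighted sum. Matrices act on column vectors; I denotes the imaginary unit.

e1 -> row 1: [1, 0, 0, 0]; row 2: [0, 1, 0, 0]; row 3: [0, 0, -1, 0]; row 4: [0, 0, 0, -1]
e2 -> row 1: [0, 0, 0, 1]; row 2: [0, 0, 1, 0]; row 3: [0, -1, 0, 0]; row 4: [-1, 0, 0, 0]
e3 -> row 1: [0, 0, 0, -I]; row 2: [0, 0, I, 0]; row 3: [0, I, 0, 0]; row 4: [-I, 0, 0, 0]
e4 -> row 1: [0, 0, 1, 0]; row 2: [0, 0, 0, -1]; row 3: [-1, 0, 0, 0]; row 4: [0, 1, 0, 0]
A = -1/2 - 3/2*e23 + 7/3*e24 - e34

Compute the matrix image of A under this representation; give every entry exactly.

Bivector images (products of the table entries): rho(e23) = rho(e2)rho(e3) = row 1: [-I, 0, 0, 0]; row 2: [0, I, 0, 0]; row 3: [0, 0, -I, 0]; row 4: [0, 0, 0, I]; rho(e24) = rho(e2)rho(e4) = row 1: [0, 1, 0, 0]; row 2: [-1, 0, 0, 0]; row 3: [0, 0, 0, 1]; row 4: [0, 0, -1, 0]; rho(e34) = rho(e3)rho(e4) = row 1: [0, -I, 0, 0]; row 2: [-I, 0, 0, 0]; row 3: [0, 0, 0, -I]; row 4: [0, 0, -I, 0].
M = (-1/2)*1 + (-3/2)*rho(e23) + (7/3)*rho(e24) + (-1)*rho(e34), summed entrywise (1 is the identity matrix):
Answer: row 1: [-1/2 + 3*I/2, 7/3 + I, 0, 0]; row 2: [-7/3 + I, -1/2 - 3*I/2, 0, 0]; row 3: [0, 0, -1/2 + 3*I/2, 7/3 + I]; row 4: [0, 0, -7/3 + I, -1/2 - 3*I/2]


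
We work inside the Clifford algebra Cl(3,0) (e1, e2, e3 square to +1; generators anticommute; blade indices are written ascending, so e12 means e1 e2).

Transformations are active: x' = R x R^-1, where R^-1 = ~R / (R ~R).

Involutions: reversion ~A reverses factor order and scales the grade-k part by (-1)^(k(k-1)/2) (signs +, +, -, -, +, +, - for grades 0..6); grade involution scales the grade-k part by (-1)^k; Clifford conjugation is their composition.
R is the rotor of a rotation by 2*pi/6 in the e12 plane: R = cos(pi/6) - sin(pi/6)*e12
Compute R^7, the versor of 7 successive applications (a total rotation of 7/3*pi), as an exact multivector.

Half-angle bookkeeping: 7 applications in e12 add up to rotor phase 7*pi/6 = 7*pi/6, so R^7 = cos(7*pi/6) - sin(7*pi/6)*e12.
cos(7*pi/6) = -sqrt(3)/2 and sin(7*pi/6) = -1/2, so R^7 = -sqrt(3)/2 + 1/2*e12. The net rotation is 1/3*pi (after discarding 1 full turn, each of which contributes a factor -1 to the rotor); the rotor keeps the half-angle phase exactly.
Answer: -sqrt(3)/2 + 1/2*e12


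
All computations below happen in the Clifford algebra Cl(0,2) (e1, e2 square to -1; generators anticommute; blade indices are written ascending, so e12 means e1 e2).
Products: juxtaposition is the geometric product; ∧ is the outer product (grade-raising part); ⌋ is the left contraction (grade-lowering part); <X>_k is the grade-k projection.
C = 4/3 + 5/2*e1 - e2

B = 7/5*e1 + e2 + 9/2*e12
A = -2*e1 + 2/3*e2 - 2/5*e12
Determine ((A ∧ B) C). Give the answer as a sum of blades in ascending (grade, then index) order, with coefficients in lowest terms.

step 1: -44/15*e12
step 2: -44/15*e1 - 22/3*e2 - 176/45*e12
Answer: -44/15*e1 - 22/3*e2 - 176/45*e12


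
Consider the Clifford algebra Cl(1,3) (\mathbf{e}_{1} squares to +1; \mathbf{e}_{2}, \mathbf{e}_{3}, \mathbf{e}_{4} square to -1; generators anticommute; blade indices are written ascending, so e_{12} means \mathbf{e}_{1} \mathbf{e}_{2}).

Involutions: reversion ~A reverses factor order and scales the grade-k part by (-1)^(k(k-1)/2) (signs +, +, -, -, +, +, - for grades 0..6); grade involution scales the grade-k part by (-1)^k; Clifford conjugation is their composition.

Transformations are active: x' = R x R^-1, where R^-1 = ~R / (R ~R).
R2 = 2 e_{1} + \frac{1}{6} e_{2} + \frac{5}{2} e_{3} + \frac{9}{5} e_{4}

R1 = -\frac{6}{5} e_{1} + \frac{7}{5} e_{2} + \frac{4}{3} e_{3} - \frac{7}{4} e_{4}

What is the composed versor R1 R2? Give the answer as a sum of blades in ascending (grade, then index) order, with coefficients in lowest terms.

Distribute over the terms of R1 (each basis-blade product reordered to ascending indices, repeated generators contracted through their squares):
(-\frac{6}{5} e_{1}) R2 = -\frac{12}{5} - \frac{1}{5} e_{12} - 3 e_{13} - \frac{54}{25} e_{14}
(\frac{7}{5} e_{2}) R2 = -\frac{7}{30} - \frac{14}{5} e_{12} + \frac{7}{2} e_{23} + \frac{63}{25} e_{24}
(\frac{4}{3} e_{3}) R2 = -\frac{10}{3} - \frac{8}{3} e_{13} - \frac{2}{9} e_{23} + \frac{12}{5} e_{34}
(-\frac{7}{4} e_{4}) R2 = \frac{63}{20} + \frac{7}{2} e_{14} + \frac{7}{24} e_{24} + \frac{35}{8} e_{34}
Summing the partial products and collecting blades:
Answer: -\frac{169}{60} - 3 e_{12} - \frac{17}{3} e_{13} + \frac{67}{50} e_{14} + \frac{59}{18} e_{23} + \frac{1687}{600} e_{24} + \frac{271}{40} e_{34}


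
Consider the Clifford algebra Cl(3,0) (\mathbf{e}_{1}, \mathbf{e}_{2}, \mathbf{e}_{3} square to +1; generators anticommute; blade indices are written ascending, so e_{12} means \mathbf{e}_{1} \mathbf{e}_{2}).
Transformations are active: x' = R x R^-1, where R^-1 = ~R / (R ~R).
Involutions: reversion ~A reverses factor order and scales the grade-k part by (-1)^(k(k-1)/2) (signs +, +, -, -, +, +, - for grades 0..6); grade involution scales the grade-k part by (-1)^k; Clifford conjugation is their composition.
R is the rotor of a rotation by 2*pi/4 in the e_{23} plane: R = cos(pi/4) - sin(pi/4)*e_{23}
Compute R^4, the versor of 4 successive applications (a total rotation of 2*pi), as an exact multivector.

The rotor phase is half the rotation angle and phases add under composition, so 4 steps in the e_{23} plane accumulate phase 4*(pi/4) = \pi: R^4 = cos(\pi) - sin(\pi)*e_{23}.
cos(\pi) = -1 and sin(\pi) = 0, so R^4 = -1. The total rotation 2*pi is 1 full turn, so every vector returns to itself, yet the rotor is -1, on the OTHER sheet of the double cover (an odd number of 2*pi turns).
Answer: -1


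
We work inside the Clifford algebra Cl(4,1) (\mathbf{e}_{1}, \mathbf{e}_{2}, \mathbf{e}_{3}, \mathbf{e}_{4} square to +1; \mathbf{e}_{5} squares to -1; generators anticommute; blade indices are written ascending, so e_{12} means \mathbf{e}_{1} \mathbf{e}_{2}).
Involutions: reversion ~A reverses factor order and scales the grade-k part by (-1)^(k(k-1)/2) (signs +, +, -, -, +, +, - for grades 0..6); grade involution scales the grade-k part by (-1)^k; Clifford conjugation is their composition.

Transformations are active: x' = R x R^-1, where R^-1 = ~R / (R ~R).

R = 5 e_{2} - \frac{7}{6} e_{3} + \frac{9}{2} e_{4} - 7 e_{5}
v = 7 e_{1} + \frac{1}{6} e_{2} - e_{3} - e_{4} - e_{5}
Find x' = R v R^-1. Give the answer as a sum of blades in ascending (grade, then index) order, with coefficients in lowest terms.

~R = 5 e_{2} - \frac{7}{6} e_{3} + \frac{9}{2} e_{4} - 7 e_{5}, and R ~R = -\frac{43}{18}, so R^-1 = ~R / (-\frac{43}{18}).
R v = -\frac{19}{2} - 35 e_{12} + \frac{49}{6} e_{13} - \frac{63}{2} e_{14} + 49 e_{15} - \frac{173}{36} e_{23} - \frac{23}{4} e_{24} - \frac{23}{6} e_{25} + \frac{17}{3} e_{34} - \frac{35}{6} e_{35} - \frac{23}{2} e_{45}
Answer: -7 e_{1} + \frac{10217}{258} e_{2} - \frac{356}{43} e_{3} + \frac{1582}{43} e_{4} - \frac{2351}{43} e_{5}


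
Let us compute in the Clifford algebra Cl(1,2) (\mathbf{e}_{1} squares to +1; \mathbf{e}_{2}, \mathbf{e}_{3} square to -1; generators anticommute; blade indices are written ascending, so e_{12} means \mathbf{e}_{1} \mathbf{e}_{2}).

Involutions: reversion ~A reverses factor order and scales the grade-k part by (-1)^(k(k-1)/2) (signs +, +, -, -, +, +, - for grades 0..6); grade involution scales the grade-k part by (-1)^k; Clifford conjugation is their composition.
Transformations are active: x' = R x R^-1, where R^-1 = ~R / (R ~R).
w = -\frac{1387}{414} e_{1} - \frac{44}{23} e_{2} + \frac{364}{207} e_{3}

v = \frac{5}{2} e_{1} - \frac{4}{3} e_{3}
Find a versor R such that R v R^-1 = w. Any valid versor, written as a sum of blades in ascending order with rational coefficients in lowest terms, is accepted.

The midline construction: v and w both square to \frac{161}{36}, so reflecting in their sum -\frac{176}{207} e_{1} - \frac{44}{23} e_{2} + \frac{88}{207} e_{3} exchanges them.
Answer: -\frac{176}{207} e_{1} - \frac{44}{23} e_{2} + \frac{88}{207} e_{3}


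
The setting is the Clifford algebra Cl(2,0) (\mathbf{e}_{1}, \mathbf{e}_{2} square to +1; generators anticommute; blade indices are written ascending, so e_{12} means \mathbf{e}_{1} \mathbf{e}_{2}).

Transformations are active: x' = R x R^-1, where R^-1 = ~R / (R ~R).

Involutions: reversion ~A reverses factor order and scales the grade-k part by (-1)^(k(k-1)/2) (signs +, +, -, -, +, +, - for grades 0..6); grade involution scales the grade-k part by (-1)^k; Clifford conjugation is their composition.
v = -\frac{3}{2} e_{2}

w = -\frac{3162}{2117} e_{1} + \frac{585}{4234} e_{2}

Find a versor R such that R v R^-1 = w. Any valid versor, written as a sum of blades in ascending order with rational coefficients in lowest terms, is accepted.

Key observation: q(v) = q(w) = \frac{9}{4} (sandwiches preserve the norm), so R = v + w = -\frac{3162}{2117} e_{1} - \frac{2883}{2117} e_{2} works whenever it is invertible — the component of v along it is kept and (v - w)/2 reverses, sending v to w.
Answer: -\frac{3162}{2117} e_{1} - \frac{2883}{2117} e_{2}


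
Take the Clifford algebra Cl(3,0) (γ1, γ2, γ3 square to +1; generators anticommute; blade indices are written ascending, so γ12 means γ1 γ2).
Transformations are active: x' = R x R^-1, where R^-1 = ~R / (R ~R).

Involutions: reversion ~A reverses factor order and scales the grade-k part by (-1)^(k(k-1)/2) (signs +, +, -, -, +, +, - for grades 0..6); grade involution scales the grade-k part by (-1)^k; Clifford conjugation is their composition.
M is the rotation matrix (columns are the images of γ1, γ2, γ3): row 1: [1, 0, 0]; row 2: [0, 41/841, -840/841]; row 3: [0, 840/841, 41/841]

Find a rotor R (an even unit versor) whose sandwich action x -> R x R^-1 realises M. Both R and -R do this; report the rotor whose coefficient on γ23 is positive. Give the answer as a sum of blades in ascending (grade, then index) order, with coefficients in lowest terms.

Method: write R = a + b12*γ12 + b13*γ13 + b23*γ23 with a^2 + b12^2 + b13^2 + b23^2 = 1 (so R^-1 = ~R). Expanding the columns R e_j ~R gives tr M = 4a^2 - 1 and, from the antisymmetric part, M21 - M12 = -4a*b12, M13 - M31 = 4a*b13, M32 - M23 = -4a*b23.
Here tr M = 923/841, so a^2 = (1 + tr M)/4 = 441/841 and a = ±21/29. Taking a = 21/29: M21 - M12 = 0, M13 - M31 = 0, M32 - M23 = 1680/841, giving b12 = 0, b13 = 0, b23 = -20/29, i.e. R = 21/29 - 20/29*γ23.
Its γ23 coefficient is negative, so report the other preimage -R.
Answer: -21/29 + 20/29*γ23. Uniqueness: Spin(3) -> SO(3) maps R and -R to the same rotation of trace 923/841; fixing the sign of the γ23 coefficient removes the ambiguity.


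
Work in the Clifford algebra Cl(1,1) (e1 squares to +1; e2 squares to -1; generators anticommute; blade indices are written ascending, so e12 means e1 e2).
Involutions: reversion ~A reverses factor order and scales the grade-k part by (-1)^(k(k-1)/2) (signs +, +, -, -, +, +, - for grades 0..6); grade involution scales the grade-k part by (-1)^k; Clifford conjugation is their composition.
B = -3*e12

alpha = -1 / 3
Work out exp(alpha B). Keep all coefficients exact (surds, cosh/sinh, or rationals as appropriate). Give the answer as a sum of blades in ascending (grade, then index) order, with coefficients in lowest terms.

B^2 = (-3)^2*(e12)^2 = 9*(+1) = 9 (a basis 2-blade squares to minus the product of its generators' squares).
B^2 = 9 — hyperbolic case — the even/odd split gives cosh and sinh: l = 3, alpha*l = -1, so exp(alpha B) = cosh(-1) + (sinh(-1)/3)*B = cosh(1) + (-sinh(1)/3)*B.
Answer: cosh(1) + sinh(1)*e12


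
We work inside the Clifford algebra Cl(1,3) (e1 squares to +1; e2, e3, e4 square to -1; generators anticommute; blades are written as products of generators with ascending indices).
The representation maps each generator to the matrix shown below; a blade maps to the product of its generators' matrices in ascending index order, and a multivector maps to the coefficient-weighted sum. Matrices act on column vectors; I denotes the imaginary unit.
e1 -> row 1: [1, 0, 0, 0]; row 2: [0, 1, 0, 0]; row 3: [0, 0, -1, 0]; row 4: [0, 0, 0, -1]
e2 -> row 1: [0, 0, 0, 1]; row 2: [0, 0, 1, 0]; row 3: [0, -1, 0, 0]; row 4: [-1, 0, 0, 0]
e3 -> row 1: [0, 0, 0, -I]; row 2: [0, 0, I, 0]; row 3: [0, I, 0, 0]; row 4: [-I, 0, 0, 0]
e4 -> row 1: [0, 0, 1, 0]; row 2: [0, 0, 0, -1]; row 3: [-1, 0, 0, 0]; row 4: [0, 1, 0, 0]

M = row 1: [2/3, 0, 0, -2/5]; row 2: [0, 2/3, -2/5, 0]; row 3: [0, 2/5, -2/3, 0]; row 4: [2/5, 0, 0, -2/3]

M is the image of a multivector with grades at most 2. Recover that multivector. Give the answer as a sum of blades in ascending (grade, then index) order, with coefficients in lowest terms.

Method: the blade images are trace-orthogonal — tr(rho(e_A) rho(e_B)^-1) = 4 if A = B and 0 otherwise — and rho(e_A)^-1 = (e_A)^2 * rho(e_A) with (e_A)^2 = +1 or -1, so the coefficient of e_A in the preimage is (e_A)^2 * tr(M rho(e_A))/4.
Nonzero projections over blades of grade <= 2: e1: (e1)^2 = +1, tr(M rho(e1)) = 8/3, coefficient 2/3; e2: (e2)^2 = -1, tr(M rho(e2)) = 8/5, coefficient -2/5. Every other blade of grade <= 2 projects to 0.
Answer: 2/3*e1 - 2/5*e2


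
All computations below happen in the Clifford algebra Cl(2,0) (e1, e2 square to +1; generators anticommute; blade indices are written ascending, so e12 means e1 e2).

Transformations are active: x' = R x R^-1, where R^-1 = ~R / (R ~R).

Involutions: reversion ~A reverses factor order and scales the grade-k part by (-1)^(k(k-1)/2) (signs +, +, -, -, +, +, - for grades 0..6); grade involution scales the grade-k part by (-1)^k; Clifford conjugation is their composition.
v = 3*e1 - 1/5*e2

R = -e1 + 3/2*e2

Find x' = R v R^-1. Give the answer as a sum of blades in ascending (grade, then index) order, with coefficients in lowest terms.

~R = -e1 + 3/2*e2, and R ~R = 13/4, so R^-1 = ~R / (13/4).
R v = -33/10 - 43/10*e12
Answer: -63/65*e1 - 37/13*e2


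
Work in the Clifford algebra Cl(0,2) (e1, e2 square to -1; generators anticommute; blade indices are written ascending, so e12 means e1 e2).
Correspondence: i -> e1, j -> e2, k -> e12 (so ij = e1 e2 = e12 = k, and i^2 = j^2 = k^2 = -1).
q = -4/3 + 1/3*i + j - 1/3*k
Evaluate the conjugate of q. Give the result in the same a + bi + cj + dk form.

In blades: q = -4/3 + 1/3*e1 + e2 - 1/3*e12.
Conjugation here is Clifford conjugation: the scalar is fixed and the grade-1 and grade-2 blades all flip sign, giving -4/3 - 1/3*e1 - e2 + 1/3*e12; translating back:
Answer: -4/3 - 1/3*i - j + 1/3*k


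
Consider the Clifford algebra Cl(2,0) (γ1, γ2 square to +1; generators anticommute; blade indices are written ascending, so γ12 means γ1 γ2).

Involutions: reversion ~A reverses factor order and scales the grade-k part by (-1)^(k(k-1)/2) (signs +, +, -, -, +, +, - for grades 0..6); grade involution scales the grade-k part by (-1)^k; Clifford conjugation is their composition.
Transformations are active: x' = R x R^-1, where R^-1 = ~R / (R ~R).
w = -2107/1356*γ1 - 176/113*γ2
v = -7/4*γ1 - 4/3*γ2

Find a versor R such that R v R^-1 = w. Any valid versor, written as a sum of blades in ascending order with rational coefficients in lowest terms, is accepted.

Here q(v) = q(w) = 697/144; the classical choice R = v + w = -1120/339*γ1 - 980/339*γ2 then realises v -> w under the sandwich.
Answer: -1120/339*γ1 - 980/339*γ2


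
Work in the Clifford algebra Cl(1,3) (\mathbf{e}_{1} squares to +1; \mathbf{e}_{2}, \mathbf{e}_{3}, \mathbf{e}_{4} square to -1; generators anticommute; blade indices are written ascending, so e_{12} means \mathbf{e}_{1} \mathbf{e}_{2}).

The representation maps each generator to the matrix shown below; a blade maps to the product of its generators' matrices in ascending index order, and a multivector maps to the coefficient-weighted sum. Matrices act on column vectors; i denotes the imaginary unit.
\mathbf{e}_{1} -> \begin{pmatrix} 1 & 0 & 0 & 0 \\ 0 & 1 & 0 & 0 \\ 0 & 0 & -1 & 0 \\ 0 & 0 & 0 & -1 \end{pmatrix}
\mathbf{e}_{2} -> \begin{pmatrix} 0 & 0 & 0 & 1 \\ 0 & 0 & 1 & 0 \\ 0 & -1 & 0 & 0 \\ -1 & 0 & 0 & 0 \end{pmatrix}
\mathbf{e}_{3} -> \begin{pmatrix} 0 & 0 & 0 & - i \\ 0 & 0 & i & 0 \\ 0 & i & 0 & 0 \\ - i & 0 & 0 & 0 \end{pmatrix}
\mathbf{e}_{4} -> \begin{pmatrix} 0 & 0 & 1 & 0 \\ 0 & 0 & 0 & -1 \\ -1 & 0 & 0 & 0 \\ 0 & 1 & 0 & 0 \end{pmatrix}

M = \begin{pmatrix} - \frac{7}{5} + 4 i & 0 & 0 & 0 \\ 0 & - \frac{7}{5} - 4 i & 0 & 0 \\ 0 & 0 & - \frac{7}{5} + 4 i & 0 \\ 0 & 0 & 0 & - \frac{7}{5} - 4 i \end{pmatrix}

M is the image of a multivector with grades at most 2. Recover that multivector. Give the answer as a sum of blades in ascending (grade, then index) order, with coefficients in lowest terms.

Method: the blade images are trace-orthogonal — tr(rho(e_A) rho(e_B)^-1) = 4 if A = B and 0 otherwise — and rho(e_A)^-1 = (e_A)^2 * rho(e_A) with (e_A)^2 = +1 or -1, so the coefficient of e_A in the preimage is (e_A)^2 * tr(M rho(e_A))/4.
Nonzero projections over blades of grade <= 2: 1: (1)^2 = +1, tr(M 1) = - \frac{28}{5}, coefficient -\frac{7}{5}; e_{23}: (e_{23})^2 = -1, tr(M rho(e_{23})) = 16, coefficient -4. Every other blade of grade <= 2 projects to 0.
Answer: -\frac{7}{5} - 4 e_{23}


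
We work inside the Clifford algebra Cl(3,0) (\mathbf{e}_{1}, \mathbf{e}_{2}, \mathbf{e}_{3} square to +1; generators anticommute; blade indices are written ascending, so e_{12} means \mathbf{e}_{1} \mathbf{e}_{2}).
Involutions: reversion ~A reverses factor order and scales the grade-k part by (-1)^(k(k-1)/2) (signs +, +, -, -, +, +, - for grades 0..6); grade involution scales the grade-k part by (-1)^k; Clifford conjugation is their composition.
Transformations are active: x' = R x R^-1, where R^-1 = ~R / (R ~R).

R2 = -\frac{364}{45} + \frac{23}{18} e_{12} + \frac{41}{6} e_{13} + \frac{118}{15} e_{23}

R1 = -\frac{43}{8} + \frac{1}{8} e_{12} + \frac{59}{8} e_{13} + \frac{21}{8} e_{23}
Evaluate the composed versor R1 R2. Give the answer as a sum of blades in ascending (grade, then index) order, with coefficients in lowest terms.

Distribute over the terms of R1 (each basis-blade product reordered to ascending indices, repeated generators contracted through their squares):
(-\frac{43}{8}) R2 = \frac{3913}{90} - \frac{989}{144} e_{12} - \frac{1763}{48} e_{13} - \frac{2537}{60} e_{23}
(\frac{1}{8} e_{12}) R2 = -\frac{23}{144} - \frac{91}{90} e_{12} + \frac{59}{60} e_{13} - \frac{41}{48} e_{23}
(\frac{59}{8} e_{13}) R2 = -\frac{2419}{48} - \frac{3481}{60} e_{12} - \frac{5369}{90} e_{13} + \frac{1357}{144} e_{23}
(\frac{21}{8} e_{23}) R2 = -\frac{413}{20} + \frac{287}{16} e_{12} - \frac{161}{48} e_{13} - \frac{637}{30} e_{23}
Summing the partial products and collecting blades:
Answer: -\frac{4991}{180} - \frac{1151}{24} e_{12} - \frac{4444}{45} e_{13} - \frac{19781}{360} e_{23}


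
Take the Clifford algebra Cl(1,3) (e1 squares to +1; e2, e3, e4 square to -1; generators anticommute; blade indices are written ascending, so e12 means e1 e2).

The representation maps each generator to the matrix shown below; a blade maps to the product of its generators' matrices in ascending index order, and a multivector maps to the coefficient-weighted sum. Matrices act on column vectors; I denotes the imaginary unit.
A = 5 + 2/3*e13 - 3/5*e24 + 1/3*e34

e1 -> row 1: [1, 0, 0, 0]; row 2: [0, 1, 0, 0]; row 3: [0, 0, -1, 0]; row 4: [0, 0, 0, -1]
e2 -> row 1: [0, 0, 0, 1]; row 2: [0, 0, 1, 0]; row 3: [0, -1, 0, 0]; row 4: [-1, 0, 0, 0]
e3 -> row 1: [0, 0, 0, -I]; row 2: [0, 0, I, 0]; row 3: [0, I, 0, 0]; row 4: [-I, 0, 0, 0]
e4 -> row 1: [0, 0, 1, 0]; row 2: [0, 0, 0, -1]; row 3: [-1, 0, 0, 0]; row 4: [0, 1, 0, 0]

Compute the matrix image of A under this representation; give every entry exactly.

Bivector images (products of the table entries): rho(e13) = rho(e1)rho(e3) = row 1: [0, 0, 0, -I]; row 2: [0, 0, I, 0]; row 3: [0, -I, 0, 0]; row 4: [I, 0, 0, 0]; rho(e24) = rho(e2)rho(e4) = row 1: [0, 1, 0, 0]; row 2: [-1, 0, 0, 0]; row 3: [0, 0, 0, 1]; row 4: [0, 0, -1, 0]; rho(e34) = rho(e3)rho(e4) = row 1: [0, -I, 0, 0]; row 2: [-I, 0, 0, 0]; row 3: [0, 0, 0, -I]; row 4: [0, 0, -I, 0].
M = (5)*1 + (2/3)*rho(e13) + (-3/5)*rho(e24) + (1/3)*rho(e34), summed entrywise (1 is the identity matrix):
Answer: row 1: [5, -3/5 - I/3, 0, -2*I/3]; row 2: [3/5 - I/3, 5, 2*I/3, 0]; row 3: [0, -2*I/3, 5, -3/5 - I/3]; row 4: [2*I/3, 0, 3/5 - I/3, 5]


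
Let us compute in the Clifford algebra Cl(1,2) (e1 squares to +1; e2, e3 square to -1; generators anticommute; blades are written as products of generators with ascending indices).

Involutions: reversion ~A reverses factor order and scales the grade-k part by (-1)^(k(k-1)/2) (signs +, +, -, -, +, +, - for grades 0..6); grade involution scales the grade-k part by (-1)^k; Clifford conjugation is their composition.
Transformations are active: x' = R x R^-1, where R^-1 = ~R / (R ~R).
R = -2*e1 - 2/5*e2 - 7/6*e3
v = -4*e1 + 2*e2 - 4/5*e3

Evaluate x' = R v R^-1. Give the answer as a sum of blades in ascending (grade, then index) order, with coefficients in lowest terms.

~R = -2*e1 - 2/5*e2 - 7/6*e3, and R ~R = 2231/900, so R^-1 = ~R / (2231/900).
R v = 118/15 - 28/5*e1 e2 - 46/15*e1 e3 + 199/75*e2 e3
Answer: -19396/2231*e1 - 10126/2231*e2 - 73676/11155*e3


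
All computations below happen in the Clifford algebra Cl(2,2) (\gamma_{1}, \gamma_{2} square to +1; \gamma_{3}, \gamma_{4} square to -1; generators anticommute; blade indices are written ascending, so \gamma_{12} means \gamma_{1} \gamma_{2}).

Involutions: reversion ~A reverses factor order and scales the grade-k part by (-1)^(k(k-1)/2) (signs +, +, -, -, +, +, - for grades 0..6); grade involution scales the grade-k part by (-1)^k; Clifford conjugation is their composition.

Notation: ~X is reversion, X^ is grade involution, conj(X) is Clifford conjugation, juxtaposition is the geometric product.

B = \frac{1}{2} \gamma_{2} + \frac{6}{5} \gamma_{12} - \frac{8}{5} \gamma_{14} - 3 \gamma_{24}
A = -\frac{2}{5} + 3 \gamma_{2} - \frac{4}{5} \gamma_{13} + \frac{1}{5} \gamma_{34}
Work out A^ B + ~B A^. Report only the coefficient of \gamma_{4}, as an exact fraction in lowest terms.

first term: -\frac{3}{2} + \frac{18}{5} \gamma_{1} - \frac{1}{5} \gamma_{2} + 9 \gamma_{4} - \frac{12}{25} \gamma_{12} + \frac{8}{25} \gamma_{13} + \frac{16}{25} \gamma_{14} - \frac{9}{25} \gamma_{23} + \frac{6}{5} \gamma_{24} - \frac{32}{25} \gamma_{34} + \frac{2}{5} \gamma_{123} - \frac{24}{5} \gamma_{124} + \frac{1}{10} \gamma_{234} - \frac{54}{25} \gamma_{1234}
second term: -\frac{3}{2} + \frac{18}{5} \gamma_{1} - \frac{1}{5} \gamma_{2} + 9 \gamma_{4} + \frac{12}{25} \gamma_{12} + \frac{8}{25} \gamma_{13} - \frac{16}{25} \gamma_{14} - \frac{9}{25} \gamma_{23} - \frac{6}{5} \gamma_{24} - \frac{32}{25} \gamma_{34} + \frac{2}{5} \gamma_{123} + \frac{24}{5} \gamma_{124} + \frac{1}{10} \gamma_{234} + \frac{54}{25} \gamma_{1234}
Answer: 18


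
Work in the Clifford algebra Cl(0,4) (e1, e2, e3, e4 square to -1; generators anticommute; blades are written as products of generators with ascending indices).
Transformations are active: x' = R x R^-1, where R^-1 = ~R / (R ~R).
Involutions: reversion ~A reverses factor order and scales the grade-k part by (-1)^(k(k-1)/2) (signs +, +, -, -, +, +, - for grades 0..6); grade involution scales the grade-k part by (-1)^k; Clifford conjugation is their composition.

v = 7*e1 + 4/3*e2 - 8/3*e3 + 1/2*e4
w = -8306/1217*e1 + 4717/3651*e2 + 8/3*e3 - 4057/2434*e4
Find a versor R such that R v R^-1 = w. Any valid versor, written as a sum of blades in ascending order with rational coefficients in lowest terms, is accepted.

Sketch: the shared square -2093/36 makes R = v + w = 213/1217*e1 + 3195/1217*e2 - 1420/1217*e4 the natural versor; its sandwich fixes that direction, negates (v - w)/2, and sends v to w.
Answer: 213/1217*e1 + 3195/1217*e2 - 1420/1217*e4


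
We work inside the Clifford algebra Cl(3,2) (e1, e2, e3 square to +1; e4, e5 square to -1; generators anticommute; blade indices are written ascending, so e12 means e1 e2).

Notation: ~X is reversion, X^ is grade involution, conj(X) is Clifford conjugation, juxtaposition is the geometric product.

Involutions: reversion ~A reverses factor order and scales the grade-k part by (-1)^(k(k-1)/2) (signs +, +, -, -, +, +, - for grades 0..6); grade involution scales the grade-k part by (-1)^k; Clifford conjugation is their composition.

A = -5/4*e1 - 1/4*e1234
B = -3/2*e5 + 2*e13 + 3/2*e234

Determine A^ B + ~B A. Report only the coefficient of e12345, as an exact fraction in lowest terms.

first term: -3/8*e1 + 5/2*e3 - 15/8*e15 - 1/2*e24 + 15/8*e1234 + 3/8*e12345
second term: -3/8*e1 - 5/2*e3 - 15/8*e15 + 1/2*e24 - 15/8*e1234 + 3/8*e12345
Answer: 3/4


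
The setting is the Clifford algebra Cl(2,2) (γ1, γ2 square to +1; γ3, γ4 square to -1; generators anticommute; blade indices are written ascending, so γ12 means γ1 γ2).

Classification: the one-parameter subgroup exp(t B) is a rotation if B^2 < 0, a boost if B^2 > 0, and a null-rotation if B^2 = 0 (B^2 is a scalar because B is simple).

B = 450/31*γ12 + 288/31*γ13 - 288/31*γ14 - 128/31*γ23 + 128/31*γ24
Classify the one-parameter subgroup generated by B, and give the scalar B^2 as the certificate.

B^2 term by term: the squares give (450/31)^2*(γ12)^2 + (288/31)^2*(γ13)^2 + (-288/31)^2*(γ14)^2 + (-128/31)^2*(γ23)^2 + (128/31)^2*(γ24)^2 = 202500/961*(-1) + 82944/961*(+1) + 82944/961*(+1) + 16384/961*(+1) + 16384/961*(+1) = -4 (each basis 2-blade squares to minus the product of its generators' squares); cross terms between blades sharing an index anticommute and cancel; the commuting (index-disjoint) pairs give grade-4 terms 2*c*c'*(blade product), which cancel blade by blade — γ1234: -73728/961 + 73728/961 = 0 — confirming B is simple. So B^2 = -4.
Answer: rotation, certificate B^2 = -4. Note: conjugating B changes its blade decomposition but never the scalar B^2 = -4, whose sign settles the classification.


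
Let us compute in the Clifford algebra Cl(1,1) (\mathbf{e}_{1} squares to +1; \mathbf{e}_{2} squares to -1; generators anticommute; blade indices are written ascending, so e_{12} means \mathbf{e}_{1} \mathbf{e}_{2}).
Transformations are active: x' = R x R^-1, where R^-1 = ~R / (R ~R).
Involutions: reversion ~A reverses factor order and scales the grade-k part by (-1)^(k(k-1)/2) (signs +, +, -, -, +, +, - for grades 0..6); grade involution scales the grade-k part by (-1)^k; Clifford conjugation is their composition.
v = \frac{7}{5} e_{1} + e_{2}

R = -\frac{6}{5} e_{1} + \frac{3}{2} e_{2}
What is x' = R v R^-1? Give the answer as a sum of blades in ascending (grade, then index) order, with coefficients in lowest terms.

~R = -\frac{6}{5} e_{1} + \frac{3}{2} e_{2}, and R ~R = -\frac{81}{100}, so R^-1 = ~R / (-\frac{81}{100}).
R v = -\frac{159}{50} - \frac{33}{10} e_{12}
Answer: -\frac{487}{45} e_{1} + \frac{97}{9} e_{2}


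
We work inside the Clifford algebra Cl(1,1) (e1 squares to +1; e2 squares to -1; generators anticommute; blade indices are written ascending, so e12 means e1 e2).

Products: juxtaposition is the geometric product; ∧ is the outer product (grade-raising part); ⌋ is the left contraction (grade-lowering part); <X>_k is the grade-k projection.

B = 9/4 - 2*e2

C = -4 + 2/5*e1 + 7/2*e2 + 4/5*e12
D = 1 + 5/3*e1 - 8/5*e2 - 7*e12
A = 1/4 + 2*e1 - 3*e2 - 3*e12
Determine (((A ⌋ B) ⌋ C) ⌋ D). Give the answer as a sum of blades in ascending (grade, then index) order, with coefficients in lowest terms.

step 1: -87/16 - 1/2*e2
step 2: 47/2 - 103/40*e1 - 609/32*e2 - 87/20*e12
step 3: 461/24 + 16549/96*e1 - 783/40*e2 - 329/2*e12
Answer: 461/24 + 16549/96*e1 - 783/40*e2 - 329/2*e12


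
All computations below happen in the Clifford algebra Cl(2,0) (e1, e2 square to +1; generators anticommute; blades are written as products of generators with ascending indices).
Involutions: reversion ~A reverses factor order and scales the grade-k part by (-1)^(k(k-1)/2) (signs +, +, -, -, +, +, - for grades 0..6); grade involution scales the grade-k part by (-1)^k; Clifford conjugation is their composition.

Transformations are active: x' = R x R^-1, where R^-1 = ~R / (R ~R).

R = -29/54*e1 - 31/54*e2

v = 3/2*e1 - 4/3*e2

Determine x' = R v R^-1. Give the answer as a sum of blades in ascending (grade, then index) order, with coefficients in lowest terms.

~R = -29/54*e1 - 31/54*e2, and R ~R = 901/1458, so R^-1 = ~R / (901/1458).
R v = -13/324 + 511/324*e1 e2
Answer: -3866/2703*e1 + 2537/1802*e2


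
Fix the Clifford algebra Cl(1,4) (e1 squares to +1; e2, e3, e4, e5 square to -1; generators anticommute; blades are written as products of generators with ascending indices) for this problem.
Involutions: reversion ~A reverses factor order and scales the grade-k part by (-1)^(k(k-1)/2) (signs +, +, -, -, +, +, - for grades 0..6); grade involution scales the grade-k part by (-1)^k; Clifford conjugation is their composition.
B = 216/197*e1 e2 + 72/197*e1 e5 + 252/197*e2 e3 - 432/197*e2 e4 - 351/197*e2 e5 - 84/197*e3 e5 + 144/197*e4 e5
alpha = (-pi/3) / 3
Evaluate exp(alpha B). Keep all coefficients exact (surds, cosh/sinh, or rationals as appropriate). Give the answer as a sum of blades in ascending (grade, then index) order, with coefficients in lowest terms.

B^2 term by term: the squares give (216/197)^2*(e1 e2)^2 + (72/197)^2*(e1 e5)^2 + (252/197)^2*(e2 e3)^2 + (-432/197)^2*(e2 e4)^2 + (-351/197)^2*(e2 e5)^2 + (-84/197)^2*(e3 e5)^2 + (144/197)^2*(e4 e5)^2 = 46656/38809*(+1) + 5184/38809*(+1) + 63504/38809*(-1) + 186624/38809*(-1) + 123201/38809*(-1) + 7056/38809*(-1) + 20736/38809*(-1) = -9 (each basis 2-blade squares to minus the product of its generators' squares); cross terms between blades sharing an index anticommute and cancel; the commuting (index-disjoint) pairs give grade-4 terms 2*c*c'*(blade product), which cancel blade by blade — e1 e2 e3 e5: -36288/38809 + 36288/38809 = 0; e1 e2 e4 e5: 62208/38809 - 62208/38809 = 0; e2 e3 e4 e5: 72576/38809 - 72576/38809 = 0 — confirming B is simple. So B^2 = -9.
B^2 = -9 — circular case — the even/odd split gives cos and sin: l = 3, alpha*l = -pi/3, so exp(alpha B) = cos(-pi/3) + (sin(-pi/3)/3)*B = 1/2 + (-sqrt(3)/6)*B.
Answer: 1/2 - 36*sqrt(3)/197*e1 e2 - 12*sqrt(3)/197*e1 e5 - 42*sqrt(3)/197*e2 e3 + 72*sqrt(3)/197*e2 e4 + 117*sqrt(3)/394*e2 e5 + 14*sqrt(3)/197*e3 e5 - 24*sqrt(3)/197*e4 e5


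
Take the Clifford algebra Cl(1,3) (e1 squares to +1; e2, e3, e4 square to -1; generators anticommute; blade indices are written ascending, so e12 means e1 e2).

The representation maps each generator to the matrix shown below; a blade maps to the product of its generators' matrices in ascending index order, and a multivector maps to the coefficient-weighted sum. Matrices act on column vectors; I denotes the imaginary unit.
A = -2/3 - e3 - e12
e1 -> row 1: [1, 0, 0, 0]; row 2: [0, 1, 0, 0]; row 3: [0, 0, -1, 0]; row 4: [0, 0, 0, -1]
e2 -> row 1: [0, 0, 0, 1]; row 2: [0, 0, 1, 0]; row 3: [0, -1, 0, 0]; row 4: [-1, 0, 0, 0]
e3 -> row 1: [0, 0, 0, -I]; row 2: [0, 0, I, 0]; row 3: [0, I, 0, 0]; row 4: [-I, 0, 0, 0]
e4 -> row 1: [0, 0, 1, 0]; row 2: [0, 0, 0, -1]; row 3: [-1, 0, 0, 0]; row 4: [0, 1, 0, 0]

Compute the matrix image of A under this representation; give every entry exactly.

Bivector images (products of the table entries): rho(e12) = rho(e1)rho(e2) = row 1: [0, 0, 0, 1]; row 2: [0, 0, 1, 0]; row 3: [0, 1, 0, 0]; row 4: [1, 0, 0, 0].
M = (-2/3)*1 + (-1)*rho(e3) + (-1)*rho(e12), summed entrywise (1 is the identity matrix):
Answer: row 1: [-2/3, 0, 0, -1 + I]; row 2: [0, -2/3, -1 - I, 0]; row 3: [0, -1 - I, -2/3, 0]; row 4: [-1 + I, 0, 0, -2/3]


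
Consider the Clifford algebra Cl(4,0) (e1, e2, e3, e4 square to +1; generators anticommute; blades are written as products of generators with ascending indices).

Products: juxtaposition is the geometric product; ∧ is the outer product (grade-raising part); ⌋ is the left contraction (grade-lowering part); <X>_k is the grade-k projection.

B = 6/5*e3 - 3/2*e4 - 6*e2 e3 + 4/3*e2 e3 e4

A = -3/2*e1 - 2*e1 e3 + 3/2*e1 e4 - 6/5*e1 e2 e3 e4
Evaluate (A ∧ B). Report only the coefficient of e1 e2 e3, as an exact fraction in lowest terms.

step 1: -9/5*e1 e3 + 9/4*e1 e4 + 9*e1 e2 e3 + 6/5*e1 e3 e4 - 11*e1 e2 e3 e4
Answer: 9


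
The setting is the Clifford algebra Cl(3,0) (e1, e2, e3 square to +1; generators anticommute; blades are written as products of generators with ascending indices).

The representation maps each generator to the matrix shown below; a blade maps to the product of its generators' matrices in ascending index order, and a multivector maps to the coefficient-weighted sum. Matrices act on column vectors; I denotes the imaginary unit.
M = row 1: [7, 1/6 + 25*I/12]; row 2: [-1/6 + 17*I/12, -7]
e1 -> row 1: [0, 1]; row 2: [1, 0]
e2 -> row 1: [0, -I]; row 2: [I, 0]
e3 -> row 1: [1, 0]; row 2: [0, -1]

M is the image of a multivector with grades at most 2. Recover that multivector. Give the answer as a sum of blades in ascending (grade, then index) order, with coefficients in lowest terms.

Method: 1, rho(e1), rho(e2), rho(e3) form a trace-orthogonal basis of the 2x2 complex matrices (tr(X Y) = 2 if X = Y, else 0), so M = m0*1 + m1*rho(e1) + m2*rho(e2) + m3*rho(e3) with m0 = tr(M)/2 = 0, m1 = tr(M rho(e1))/2 = 7*I/4, m2 = tr(M rho(e2))/2 = -1/3 + I/6, m3 = tr(M rho(e3))/2 = 7.
Multiplying table entries, the bivector images are rho(e1 e2) = I*rho(e3), rho(e1 e3) = -I*rho(e2), rho(e2 e3) = I*rho(e1); with real blade coefficients the real parts of m0..m3 are the coefficients of 1, e1, e2, e3 and the imaginary parts give the bivectors (e2 e3: Im m1, e1 e3: -Im m2, e1 e2: Im m3).
Answer: -1/3*e2 + 7*e3 - 1/6*e1 e3 + 7/4*e2 e3


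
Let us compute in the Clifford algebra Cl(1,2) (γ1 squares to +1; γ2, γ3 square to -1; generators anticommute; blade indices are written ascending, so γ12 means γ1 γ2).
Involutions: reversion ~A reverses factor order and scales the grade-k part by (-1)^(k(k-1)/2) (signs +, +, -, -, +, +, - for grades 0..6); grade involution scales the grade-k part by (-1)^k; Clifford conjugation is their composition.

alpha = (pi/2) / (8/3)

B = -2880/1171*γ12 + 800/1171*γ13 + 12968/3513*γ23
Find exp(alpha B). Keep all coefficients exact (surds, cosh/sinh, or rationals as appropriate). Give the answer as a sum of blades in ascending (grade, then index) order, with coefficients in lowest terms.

B^2 term by term: the squares give (-2880/1171)^2*(γ12)^2 + (800/1171)^2*(γ13)^2 + (12968/3513)^2*(γ23)^2 = 8294400/1371241*(+1) + 640000/1371241*(+1) + 168169024/12341169*(-1) = -64/9 (each basis 2-blade squares to minus the product of its generators' squares); cross terms between blades sharing an index anticommute and cancel. So B^2 = -64/9.
B^2 = -64/9 — since the square is negative, the closed form is circular: l = 8/3, alpha*l = pi/2, so exp(alpha B) = cos(pi/2) + (sin(pi/2)/(8/3))*B = 0 + (3/8)*B.
Answer: -1080/1171*γ12 + 300/1171*γ13 + 1621/1171*γ23


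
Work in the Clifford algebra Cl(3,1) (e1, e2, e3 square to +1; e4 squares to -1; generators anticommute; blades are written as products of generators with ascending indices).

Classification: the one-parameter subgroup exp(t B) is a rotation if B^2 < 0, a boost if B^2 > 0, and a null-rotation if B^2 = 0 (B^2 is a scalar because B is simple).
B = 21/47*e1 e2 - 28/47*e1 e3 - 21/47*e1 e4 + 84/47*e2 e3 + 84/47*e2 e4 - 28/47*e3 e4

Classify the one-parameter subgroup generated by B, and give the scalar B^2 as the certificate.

B^2 term by term: the squares give (21/47)^2*(e1 e2)^2 + (-28/47)^2*(e1 e3)^2 + (-21/47)^2*(e1 e4)^2 + (84/47)^2*(e2 e3)^2 + (84/47)^2*(e2 e4)^2 + (-28/47)^2*(e3 e4)^2 = 441/2209*(-1) + 784/2209*(-1) + 441/2209*(+1) + 7056/2209*(-1) + 7056/2209*(+1) + 784/2209*(+1) = 0 (each basis 2-blade squares to minus the product of its generators' squares); cross terms between blades sharing an index anticommute and cancel; the commuting (index-disjoint) pairs give grade-4 terms 2*c*c'*(blade product), which cancel blade by blade — e1 e2 e3 e4: -1176/2209 + 4704/2209 - 3528/2209 = 0 — confirming B is simple. So B^2 = 0.
Answer: null-rotation, certificate B^2 = 0. Key observation: B^2 = 0 is a conjugation invariant, so its sign decides the class regardless of the surface form of B.


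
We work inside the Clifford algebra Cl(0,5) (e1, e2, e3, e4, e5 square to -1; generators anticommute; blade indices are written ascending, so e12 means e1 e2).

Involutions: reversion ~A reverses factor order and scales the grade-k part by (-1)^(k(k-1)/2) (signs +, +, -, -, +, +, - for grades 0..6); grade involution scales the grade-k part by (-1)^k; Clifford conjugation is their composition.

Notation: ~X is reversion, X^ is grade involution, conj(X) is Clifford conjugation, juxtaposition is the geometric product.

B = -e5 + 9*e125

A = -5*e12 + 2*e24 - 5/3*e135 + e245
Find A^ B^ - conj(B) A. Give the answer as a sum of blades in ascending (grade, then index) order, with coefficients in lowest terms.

first term: -45*e5 - 5/3*e13 - 9*e14 - 15*e23 + e24 - 5*e125 - 18*e145 + 2*e245
second term: 45*e5 + 5/3*e13 + 9*e14 + 15*e23 - e24 - 5*e125 - 18*e145 + 2*e245
Answer: -90*e5 - 10/3*e13 - 18*e14 - 30*e23 + 2*e24
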